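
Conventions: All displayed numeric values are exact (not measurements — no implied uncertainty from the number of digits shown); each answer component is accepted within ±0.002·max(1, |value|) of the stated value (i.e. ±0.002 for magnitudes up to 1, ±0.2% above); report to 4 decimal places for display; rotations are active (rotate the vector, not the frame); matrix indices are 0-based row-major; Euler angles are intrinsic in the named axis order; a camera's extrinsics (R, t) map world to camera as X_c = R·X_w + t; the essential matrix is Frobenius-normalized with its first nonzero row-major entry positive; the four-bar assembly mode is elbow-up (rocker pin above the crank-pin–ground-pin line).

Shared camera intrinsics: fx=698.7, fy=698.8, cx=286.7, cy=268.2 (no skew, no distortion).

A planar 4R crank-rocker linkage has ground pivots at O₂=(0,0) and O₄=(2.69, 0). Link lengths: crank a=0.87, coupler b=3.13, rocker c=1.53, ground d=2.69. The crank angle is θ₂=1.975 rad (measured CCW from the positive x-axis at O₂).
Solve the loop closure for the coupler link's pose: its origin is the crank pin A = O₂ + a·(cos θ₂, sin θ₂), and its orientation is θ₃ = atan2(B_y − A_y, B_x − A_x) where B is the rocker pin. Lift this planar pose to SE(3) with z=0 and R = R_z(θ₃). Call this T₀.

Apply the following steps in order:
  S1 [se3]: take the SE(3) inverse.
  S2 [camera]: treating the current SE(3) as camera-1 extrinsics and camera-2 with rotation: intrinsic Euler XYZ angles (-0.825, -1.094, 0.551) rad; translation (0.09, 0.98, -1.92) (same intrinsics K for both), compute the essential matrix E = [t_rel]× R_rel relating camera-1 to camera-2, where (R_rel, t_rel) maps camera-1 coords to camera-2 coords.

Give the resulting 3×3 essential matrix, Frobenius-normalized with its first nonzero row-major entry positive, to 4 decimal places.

matrix = [0.6126 -0.1888 0.2926; -0.2234 0.1631 0.6153; -0.1237 0.0679 0.1687]

source (fourbar_fk): coupler pose = R=[0.9724 -0.2332 0.0000; 0.2332 0.9724 0.0000; 0.0000 0.0000 1.0000], t=(-0.3422, 0.7999, 0.0000)
after S1 (invert_se3): R=[0.9724 0.2332 0.0000; -0.2332 0.9724 0.0000; 0.0000 0.0000 1.0000], t=(0.1461, -0.8576, 0.0000)
after S2 (essential): [0.6126 -0.1888 0.2926; -0.2234 0.1631 0.6153; -0.1237 0.0679 0.1687]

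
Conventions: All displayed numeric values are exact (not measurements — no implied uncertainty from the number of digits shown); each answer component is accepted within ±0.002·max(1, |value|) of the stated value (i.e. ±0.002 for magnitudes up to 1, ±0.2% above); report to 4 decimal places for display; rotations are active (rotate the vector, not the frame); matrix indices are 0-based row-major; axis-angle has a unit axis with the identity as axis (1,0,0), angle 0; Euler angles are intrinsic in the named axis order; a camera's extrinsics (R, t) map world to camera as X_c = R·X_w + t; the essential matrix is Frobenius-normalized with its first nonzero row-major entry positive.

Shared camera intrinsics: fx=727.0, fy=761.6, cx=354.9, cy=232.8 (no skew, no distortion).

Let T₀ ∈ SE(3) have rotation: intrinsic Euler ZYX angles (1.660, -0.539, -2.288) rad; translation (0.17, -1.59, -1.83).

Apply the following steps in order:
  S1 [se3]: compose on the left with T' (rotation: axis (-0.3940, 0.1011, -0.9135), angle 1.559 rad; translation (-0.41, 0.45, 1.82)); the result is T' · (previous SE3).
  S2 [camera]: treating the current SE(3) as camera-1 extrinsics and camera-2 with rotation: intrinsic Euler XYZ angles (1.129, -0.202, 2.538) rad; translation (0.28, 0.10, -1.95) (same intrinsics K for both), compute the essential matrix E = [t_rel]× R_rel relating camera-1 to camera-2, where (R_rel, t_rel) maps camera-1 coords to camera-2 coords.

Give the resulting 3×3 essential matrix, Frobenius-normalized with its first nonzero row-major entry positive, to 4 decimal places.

matrix = [0.1646 0.0029 0.2837; 0.4062 0.5691 -0.0730; -0.2261 0.1304 -0.5745]

after S1 (compose_se3): R=[0.9690 0.1950 -0.1516; 0.2470 -0.7770 0.5790; -0.0049 -0.5985 -0.8011], t=(-2.6076, -0.3008, 1.1040)
after S2 (essential): [0.1646 0.0029 0.2837; 0.4062 0.5691 -0.0730; -0.2261 0.1304 -0.5745]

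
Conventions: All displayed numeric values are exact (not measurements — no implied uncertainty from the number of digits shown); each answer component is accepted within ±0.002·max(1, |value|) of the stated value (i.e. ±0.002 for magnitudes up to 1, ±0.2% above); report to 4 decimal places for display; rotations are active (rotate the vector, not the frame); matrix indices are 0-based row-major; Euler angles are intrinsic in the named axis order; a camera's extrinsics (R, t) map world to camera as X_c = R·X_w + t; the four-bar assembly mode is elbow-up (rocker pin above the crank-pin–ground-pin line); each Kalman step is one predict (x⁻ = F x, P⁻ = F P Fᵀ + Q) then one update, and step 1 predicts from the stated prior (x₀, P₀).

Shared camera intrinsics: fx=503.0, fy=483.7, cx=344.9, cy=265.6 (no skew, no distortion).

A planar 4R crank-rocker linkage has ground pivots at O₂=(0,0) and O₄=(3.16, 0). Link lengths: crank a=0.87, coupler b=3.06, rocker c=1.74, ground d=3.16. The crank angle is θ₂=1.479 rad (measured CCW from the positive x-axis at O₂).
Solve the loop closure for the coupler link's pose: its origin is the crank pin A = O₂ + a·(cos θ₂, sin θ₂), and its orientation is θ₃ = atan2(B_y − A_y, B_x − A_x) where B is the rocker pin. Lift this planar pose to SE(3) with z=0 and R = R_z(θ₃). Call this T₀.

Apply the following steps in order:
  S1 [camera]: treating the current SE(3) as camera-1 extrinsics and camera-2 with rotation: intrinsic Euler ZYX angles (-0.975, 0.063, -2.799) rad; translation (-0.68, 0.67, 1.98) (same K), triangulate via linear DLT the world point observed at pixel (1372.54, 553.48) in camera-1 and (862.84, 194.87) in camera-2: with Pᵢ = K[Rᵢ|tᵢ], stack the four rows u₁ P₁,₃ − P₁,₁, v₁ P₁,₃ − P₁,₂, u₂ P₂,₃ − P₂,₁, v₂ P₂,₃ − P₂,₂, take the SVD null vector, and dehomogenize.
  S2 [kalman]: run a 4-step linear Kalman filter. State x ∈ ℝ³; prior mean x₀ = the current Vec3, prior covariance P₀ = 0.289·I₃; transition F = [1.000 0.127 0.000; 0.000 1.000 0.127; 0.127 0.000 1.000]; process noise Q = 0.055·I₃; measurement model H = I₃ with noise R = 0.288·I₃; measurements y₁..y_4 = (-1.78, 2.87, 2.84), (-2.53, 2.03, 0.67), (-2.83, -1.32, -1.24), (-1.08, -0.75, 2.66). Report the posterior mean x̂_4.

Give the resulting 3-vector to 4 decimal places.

result = (-1.4438, 0.1249, 0.9183)

source (fourbar_fk): coupler pose = R=[0.9590 -0.2835 0.0000; 0.2835 0.9590 0.0000; 0.0000 0.0000 1.0000], t=(0.0798, 0.8663, 0.0000)
after S1 (triangulate): (1.8169, -0.8167, 1.0052)
after S2 (kf_track): (-1.4438, 0.1249, 0.9183)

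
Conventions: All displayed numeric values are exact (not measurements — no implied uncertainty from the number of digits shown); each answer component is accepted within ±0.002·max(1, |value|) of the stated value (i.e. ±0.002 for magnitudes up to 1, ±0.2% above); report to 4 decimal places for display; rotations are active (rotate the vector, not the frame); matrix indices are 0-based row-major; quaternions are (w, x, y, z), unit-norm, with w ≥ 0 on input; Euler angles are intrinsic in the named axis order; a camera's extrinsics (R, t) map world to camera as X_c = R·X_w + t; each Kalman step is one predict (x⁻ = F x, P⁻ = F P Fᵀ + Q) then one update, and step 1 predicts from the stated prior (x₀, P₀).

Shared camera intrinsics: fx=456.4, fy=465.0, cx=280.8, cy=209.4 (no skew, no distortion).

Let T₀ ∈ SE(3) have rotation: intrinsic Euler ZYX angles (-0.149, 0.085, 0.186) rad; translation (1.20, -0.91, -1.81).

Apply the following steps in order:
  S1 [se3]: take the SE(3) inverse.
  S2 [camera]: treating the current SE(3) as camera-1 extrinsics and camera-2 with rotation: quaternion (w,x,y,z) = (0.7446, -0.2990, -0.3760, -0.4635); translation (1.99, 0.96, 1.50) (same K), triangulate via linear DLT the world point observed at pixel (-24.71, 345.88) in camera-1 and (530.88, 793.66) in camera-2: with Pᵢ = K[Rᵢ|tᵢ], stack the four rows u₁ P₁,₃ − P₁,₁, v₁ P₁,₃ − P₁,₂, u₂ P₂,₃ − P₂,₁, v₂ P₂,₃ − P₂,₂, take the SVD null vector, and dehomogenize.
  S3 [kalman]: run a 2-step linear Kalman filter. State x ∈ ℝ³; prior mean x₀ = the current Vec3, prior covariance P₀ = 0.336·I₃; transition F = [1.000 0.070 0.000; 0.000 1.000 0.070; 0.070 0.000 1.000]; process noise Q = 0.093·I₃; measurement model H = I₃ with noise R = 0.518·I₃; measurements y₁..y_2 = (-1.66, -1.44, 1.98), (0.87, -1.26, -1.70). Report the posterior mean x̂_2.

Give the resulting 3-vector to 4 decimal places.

after S1 (invert_se3): R=[0.9853 -0.1479 -0.0849; 0.1614 0.9695 0.1843; 0.0551 -0.1953 0.9792], t=(-1.4707, 1.0221, 1.5286)
after S2 (triangulate): (-0.5836, -0.3072, 1.6798)
after S3 (kf_track): (-0.4322, -0.9050, 0.3953)

result = (-0.4322, -0.9050, 0.3953)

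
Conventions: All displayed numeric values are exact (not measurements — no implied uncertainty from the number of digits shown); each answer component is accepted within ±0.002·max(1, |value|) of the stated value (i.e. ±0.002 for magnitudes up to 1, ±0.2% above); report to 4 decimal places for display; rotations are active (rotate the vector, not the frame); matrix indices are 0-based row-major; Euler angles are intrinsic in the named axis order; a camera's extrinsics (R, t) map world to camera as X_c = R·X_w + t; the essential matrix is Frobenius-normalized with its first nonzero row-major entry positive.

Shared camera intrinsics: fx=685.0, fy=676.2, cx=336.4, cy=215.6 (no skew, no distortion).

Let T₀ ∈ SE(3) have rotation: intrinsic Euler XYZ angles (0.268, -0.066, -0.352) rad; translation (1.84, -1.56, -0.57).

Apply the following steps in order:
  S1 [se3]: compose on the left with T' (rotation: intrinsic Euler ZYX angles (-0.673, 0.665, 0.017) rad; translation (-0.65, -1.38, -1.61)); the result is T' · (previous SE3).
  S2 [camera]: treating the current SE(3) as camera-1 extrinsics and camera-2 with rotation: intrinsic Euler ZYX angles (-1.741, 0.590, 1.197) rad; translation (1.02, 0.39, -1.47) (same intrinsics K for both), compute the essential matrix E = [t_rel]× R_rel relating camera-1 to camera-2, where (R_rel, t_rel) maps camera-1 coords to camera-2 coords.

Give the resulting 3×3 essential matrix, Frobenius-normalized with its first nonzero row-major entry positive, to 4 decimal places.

matrix = [0.6627 0.0664 0.0384; -0.1553 0.2372 -0.4676; -0.1736 -0.2468 0.4061]

after S1 (compose_se3): R=[0.3411 0.9071 0.2466; -0.7173 0.4207 -0.5553; -0.6075 0.0126 0.7942], t=(-0.7718, -3.2652, -3.2147)
after S2 (essential): [0.6627 0.0664 0.0384; -0.1553 0.2372 -0.4676; -0.1736 -0.2468 0.4061]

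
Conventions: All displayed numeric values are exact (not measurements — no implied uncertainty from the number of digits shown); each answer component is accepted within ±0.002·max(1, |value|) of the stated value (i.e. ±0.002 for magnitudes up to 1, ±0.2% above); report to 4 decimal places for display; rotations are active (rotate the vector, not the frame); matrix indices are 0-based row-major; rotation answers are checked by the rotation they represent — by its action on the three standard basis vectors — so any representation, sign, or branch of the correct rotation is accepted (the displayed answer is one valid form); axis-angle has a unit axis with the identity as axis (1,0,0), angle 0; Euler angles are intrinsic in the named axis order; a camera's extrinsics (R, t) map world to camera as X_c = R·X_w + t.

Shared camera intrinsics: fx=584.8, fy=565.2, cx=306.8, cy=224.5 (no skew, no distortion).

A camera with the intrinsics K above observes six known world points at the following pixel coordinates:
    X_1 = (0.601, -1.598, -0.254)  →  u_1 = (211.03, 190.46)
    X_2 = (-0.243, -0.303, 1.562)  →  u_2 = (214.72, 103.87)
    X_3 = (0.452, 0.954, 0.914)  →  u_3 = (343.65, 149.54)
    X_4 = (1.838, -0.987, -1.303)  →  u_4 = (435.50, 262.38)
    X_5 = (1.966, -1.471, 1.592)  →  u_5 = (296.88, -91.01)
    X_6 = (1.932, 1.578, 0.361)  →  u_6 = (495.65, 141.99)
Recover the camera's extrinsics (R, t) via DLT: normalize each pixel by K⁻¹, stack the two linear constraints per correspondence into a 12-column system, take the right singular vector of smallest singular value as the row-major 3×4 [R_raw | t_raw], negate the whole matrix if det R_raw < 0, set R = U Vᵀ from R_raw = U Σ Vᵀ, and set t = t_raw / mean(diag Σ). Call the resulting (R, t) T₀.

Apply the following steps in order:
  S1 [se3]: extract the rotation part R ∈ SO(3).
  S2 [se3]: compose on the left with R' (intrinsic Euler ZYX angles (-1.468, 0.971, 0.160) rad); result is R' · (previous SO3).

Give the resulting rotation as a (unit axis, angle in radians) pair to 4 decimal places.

rotation (axis_angle) = ((0.5801, 0.0551, -0.8127), 3.0826)

source (pnp_recover): camera pose = R=[0.7525 0.6092 -0.2503; -0.4098 0.1356 -0.9021; -0.5156 0.7813 0.3516], t=(-0.2600, -0.0301, 6.0301)
after S1 (rot_of_se3): [0.7525 0.6092 -0.2503; -0.4098 0.1356 -0.9021; -0.5156 0.7813 0.3516]
after S2 (compose_so3): [-0.3257 0.1118 -0.9388; 0.0160 -0.9922 -0.1236; -0.9453 -0.0553 0.3214]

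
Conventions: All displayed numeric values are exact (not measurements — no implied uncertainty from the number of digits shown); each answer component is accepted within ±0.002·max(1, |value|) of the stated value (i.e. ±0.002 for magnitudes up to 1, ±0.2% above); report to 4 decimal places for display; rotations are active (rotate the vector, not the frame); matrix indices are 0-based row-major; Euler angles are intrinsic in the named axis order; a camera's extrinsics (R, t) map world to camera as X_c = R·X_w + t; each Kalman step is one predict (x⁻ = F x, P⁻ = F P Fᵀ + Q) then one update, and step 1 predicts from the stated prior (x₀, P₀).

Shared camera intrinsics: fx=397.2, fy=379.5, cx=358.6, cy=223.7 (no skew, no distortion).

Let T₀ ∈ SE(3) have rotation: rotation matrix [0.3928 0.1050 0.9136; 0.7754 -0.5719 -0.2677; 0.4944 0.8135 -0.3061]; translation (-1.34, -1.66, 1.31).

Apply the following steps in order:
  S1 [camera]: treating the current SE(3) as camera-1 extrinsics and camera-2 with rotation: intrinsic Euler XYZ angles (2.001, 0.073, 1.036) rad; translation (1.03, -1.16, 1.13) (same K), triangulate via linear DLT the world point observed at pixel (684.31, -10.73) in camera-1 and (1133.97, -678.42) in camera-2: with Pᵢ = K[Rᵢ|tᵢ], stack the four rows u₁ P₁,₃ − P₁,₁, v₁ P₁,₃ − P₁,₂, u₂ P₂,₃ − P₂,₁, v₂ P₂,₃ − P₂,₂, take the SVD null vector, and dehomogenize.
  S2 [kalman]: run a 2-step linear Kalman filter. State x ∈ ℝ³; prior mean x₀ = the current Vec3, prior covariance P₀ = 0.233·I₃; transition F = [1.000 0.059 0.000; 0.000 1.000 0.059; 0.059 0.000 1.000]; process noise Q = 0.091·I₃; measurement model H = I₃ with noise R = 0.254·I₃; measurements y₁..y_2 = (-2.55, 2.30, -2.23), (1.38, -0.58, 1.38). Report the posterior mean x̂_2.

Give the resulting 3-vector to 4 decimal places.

after S1 (triangulate): (1.4853, -0.6888, 1.7566)
after S2 (kf_track): (0.2745, 0.2497, 0.4087)

result = (0.2745, 0.2497, 0.4087)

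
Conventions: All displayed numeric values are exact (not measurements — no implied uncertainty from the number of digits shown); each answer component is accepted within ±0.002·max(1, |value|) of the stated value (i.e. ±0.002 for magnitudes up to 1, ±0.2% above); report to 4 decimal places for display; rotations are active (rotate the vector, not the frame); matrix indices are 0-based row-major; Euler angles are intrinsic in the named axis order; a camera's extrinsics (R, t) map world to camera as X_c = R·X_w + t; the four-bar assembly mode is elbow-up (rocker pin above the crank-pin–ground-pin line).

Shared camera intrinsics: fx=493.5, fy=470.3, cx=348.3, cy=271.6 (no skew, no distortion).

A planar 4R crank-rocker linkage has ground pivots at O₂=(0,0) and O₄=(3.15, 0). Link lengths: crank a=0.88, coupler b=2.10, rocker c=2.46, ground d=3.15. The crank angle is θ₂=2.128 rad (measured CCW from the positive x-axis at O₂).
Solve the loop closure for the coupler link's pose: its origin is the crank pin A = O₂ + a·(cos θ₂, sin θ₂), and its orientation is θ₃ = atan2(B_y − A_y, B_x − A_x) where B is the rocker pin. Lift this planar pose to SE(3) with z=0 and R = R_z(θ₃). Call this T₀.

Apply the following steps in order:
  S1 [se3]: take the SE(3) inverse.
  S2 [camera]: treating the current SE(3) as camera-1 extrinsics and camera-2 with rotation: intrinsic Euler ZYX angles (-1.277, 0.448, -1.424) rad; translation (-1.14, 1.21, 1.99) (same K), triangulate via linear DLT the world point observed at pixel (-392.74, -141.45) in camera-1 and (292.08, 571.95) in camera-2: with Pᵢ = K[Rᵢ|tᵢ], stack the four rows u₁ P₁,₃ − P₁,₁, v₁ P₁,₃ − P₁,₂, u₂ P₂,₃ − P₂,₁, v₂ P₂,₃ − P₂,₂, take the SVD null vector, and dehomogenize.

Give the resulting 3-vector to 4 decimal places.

result = (-1.5527, -0.9944, 1.1801)

source (fourbar_fk): coupler pose = R=[0.8854 -0.4648 0.0000; 0.4648 0.8854 0.0000; 0.0000 0.0000 1.0000], t=(-0.4654, 0.7469, 0.0000)
after S1 (invert_se3): R=[0.8854 0.4648 0.0000; -0.4648 0.8854 0.0000; 0.0000 0.0000 1.0000], t=(0.0649, -0.8776, 0.0000)
after S2 (triangulate): (-1.5527, -0.9944, 1.1801)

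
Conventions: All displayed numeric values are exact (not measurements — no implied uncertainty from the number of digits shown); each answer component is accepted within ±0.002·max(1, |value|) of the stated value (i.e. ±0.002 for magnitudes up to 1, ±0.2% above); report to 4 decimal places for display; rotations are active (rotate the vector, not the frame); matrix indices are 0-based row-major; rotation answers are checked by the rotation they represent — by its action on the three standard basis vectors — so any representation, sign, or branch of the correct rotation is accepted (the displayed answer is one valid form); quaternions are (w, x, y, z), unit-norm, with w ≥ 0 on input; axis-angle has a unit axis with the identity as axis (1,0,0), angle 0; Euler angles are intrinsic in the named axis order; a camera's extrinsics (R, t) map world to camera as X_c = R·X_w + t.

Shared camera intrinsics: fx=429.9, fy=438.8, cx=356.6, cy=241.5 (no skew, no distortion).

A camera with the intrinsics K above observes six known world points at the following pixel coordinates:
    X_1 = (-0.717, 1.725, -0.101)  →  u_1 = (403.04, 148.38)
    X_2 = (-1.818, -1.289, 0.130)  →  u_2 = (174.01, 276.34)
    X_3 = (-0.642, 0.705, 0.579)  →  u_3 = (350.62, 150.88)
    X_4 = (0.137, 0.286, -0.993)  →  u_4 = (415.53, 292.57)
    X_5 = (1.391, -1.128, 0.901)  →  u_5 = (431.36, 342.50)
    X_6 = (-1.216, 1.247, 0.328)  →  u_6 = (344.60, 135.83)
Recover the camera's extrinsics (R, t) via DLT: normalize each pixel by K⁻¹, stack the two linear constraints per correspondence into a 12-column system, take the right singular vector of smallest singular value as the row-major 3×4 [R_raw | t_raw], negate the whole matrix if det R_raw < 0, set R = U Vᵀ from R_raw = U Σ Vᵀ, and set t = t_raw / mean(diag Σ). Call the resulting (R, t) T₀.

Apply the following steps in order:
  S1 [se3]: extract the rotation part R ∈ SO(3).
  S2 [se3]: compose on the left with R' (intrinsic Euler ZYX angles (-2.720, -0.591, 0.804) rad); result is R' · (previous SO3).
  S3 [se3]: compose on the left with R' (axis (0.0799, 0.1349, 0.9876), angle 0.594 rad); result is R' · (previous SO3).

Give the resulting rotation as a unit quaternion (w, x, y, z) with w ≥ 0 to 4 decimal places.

rotation (quat) = (0.1870, 0.7201, -0.6682, -0.0021)

source (pnp_recover): camera pose = R=[0.7897 0.5609 -0.2486; 0.2613 -0.6741 -0.6908; -0.5551 0.4805 -0.6789], t=(0.1899, 0.0699, 4.4098)
after S1 (rot_of_se3): [0.7897 0.5609 -0.2486; 0.2613 -0.6741 -0.6908; -0.5551 0.4805 -0.6789]
after S2 (compose_so3): [-0.4606 -0.8353 -0.3001; -0.8434 0.5173 -0.1451; 0.2764 0.1863 -0.9428]
after S3 (compose_so3): [0.1070 -0.9615 -0.2530; -0.9631 -0.0370 -0.2665; 0.2469 0.2722 -0.9300]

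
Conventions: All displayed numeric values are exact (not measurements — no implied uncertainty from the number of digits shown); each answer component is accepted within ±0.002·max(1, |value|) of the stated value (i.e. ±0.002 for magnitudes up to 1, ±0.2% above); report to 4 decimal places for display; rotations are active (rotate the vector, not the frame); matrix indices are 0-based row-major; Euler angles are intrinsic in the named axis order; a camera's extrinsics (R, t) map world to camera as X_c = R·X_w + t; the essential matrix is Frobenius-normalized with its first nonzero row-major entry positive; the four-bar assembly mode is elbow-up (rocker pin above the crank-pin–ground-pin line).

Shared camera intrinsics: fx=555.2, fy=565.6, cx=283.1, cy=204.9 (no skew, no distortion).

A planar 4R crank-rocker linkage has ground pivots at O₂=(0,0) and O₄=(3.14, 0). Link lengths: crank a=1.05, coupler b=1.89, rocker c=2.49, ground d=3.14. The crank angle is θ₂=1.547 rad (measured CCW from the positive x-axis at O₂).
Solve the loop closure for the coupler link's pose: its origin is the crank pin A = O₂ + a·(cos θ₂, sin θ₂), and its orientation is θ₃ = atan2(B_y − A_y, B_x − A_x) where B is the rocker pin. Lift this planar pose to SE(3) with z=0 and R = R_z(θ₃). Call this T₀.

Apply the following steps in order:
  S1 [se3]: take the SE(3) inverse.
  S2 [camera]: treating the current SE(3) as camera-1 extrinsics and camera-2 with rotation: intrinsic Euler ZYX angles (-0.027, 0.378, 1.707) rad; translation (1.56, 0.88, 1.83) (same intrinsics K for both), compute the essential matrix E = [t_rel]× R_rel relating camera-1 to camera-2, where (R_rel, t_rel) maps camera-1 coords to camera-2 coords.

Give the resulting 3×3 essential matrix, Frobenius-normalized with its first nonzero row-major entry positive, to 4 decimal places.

source (fourbar_fk): coupler pose = R=[0.8641 -0.5033 0.0000; 0.5033 0.8641 0.0000; 0.0000 0.0000 1.0000], t=(0.0250, 1.0497, 0.0000)
after S1 (invert_se3): R=[0.8641 0.5033 0.0000; -0.5033 0.8641 0.0000; 0.0000 0.0000 1.0000], t=(-0.5499, -0.8945, 0.0000)
after S2 (essential): [0.0750 0.2086 0.5406; 0.4993 -0.4784 0.0068; -0.1830 -0.0222 -0.3825]

matrix = [0.0750 0.2086 0.5406; 0.4993 -0.4784 0.0068; -0.1830 -0.0222 -0.3825]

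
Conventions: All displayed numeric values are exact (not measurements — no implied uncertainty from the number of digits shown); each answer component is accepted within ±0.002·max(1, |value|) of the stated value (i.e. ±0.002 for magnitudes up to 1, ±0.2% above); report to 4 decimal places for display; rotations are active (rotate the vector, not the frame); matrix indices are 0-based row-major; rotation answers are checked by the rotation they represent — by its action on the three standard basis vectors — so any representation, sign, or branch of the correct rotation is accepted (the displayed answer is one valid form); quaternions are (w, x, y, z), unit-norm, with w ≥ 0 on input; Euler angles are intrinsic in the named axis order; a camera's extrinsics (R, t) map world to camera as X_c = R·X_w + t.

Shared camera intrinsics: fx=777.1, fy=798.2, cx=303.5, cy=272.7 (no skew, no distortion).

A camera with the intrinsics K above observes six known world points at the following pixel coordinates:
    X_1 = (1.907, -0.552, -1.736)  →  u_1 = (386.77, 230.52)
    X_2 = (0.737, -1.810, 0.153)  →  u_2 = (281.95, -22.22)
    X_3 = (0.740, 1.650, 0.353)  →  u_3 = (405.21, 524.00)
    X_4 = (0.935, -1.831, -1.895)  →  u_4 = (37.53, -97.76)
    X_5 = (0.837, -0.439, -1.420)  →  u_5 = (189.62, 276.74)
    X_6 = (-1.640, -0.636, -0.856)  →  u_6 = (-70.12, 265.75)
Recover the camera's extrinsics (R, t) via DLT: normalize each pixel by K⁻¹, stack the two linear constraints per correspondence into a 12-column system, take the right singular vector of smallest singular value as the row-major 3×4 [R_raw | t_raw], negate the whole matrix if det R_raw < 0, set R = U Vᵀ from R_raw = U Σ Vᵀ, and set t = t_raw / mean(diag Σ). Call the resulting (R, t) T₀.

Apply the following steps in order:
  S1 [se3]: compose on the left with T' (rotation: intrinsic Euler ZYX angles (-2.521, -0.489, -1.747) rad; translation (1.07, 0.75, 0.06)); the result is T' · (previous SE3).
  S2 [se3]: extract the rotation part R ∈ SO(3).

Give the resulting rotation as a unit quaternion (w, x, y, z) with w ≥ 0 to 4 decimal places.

rotation (quat) = (0.1671, 0.2499, -0.5424, 0.7845)

source (pnp_recover): camera pose = R=[0.8623 0.2051 0.4630; -0.1054 0.9670 -0.2320; -0.4953 0.1513 0.8555], t=(-0.4600, 0.2000, 5.0099)
after S1 (compose_se3): R=[-0.8193 -0.5332 0.2109; -0.0090 -0.3559 -0.9345; 0.5733 -0.7675 0.2868], t=(3.8374, -3.2917, -1.1052)
after S2 (rot_of_se3): [-0.8193 -0.5332 0.2109; -0.0090 -0.3559 -0.9345; 0.5733 -0.7675 0.2868]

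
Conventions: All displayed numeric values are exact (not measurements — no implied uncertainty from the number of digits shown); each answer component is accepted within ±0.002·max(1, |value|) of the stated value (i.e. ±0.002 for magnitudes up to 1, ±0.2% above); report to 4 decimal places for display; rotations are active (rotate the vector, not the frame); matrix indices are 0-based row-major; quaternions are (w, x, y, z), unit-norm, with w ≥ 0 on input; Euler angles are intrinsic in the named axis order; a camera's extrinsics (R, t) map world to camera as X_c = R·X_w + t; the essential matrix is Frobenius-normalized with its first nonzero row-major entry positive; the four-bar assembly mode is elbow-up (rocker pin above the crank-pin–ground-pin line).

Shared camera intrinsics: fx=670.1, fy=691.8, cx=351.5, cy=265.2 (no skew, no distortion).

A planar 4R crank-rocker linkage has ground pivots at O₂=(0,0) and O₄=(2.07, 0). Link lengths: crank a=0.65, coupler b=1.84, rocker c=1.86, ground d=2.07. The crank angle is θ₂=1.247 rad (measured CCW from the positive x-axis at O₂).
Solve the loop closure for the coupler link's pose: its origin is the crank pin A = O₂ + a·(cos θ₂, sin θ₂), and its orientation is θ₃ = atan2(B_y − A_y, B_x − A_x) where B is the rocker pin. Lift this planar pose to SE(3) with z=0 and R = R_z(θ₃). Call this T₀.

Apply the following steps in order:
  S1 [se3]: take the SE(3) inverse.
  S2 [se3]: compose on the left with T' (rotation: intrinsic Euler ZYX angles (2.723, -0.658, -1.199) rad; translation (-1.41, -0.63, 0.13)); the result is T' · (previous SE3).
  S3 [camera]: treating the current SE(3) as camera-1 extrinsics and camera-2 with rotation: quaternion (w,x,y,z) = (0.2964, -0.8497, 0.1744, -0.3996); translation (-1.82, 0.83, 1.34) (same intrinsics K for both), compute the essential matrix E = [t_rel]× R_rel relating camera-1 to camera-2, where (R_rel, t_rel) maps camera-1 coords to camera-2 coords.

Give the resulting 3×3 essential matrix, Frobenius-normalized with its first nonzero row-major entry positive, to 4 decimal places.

matrix = [0.2214 -0.3957 -0.2249; -0.2474 -0.0239 -0.6323; 0.3383 -0.4087 0.0278]

source (fourbar_fk): coupler pose = R=[0.7642 -0.6450 0.0000; 0.6450 0.7642 0.0000; 0.0000 0.0000 1.0000], t=(0.2068, 0.6162, 0.0000)
after S1 (invert_se3): R=[0.7642 0.6450 0.0000; -0.6450 0.7642 0.0000; 0.0000 0.0000 1.0000], t=(-0.5555, -0.3375, 0.0000)
after S2 (compose_se3): R=[-0.1215 -0.9769 -0.1757; 0.3105 0.1308 -0.9415; 0.9428 -0.1689 0.2874], t=(-0.7829, -0.7748, 0.0391)
after S3 (essential): [0.2214 -0.3957 -0.2249; -0.2474 -0.0239 -0.6323; 0.3383 -0.4087 0.0278]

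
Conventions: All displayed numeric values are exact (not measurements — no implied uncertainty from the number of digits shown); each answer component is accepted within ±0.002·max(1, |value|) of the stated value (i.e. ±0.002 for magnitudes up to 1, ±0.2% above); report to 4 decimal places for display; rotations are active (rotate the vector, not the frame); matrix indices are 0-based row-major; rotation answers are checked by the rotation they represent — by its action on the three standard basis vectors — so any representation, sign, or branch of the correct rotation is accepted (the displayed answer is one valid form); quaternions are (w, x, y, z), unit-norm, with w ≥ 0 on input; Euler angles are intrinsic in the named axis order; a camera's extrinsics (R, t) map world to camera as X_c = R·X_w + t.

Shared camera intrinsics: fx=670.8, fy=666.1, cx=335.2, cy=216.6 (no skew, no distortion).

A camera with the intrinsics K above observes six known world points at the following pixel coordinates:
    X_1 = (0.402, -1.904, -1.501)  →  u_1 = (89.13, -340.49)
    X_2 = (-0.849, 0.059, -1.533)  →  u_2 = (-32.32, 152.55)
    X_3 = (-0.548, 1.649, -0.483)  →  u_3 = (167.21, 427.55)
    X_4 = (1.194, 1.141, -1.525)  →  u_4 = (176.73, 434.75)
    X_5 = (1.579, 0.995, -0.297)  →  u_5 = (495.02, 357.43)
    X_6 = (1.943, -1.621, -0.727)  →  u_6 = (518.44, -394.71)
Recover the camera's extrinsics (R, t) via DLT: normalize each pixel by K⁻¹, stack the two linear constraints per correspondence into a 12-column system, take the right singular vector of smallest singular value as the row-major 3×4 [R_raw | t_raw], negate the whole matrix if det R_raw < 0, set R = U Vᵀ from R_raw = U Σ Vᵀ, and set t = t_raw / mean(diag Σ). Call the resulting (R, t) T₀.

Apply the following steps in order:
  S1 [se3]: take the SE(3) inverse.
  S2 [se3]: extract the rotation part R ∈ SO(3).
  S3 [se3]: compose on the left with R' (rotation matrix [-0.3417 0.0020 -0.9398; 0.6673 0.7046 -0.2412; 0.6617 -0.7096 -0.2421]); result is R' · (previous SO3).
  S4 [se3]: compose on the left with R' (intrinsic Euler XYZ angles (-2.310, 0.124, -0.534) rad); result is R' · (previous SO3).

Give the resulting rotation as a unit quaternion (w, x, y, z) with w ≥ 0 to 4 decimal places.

source (pnp_recover): camera pose = R=[0.7135 -0.0054 0.7006; -0.0273 0.9990 0.0355; -0.7001 -0.0445 0.7127], t=(-0.2701, -0.3697, 4.0600)
after S1 (invert_se3): R=[0.7135 -0.0273 -0.7001; -0.0054 0.9990 -0.0445; 0.7006 0.0355 0.7127], t=(3.0250, 0.5484, -2.6911)
after S2 (rot_of_se3): [0.7135 -0.0273 -0.7001; -0.0054 0.9990 -0.0445; 0.7006 0.0355 0.7127]
after S3 (compose_so3): [-0.9023 -0.0221 -0.4306; 0.3034 0.6771 -0.6704; 0.3064 -0.7355 -0.6042]
after S4 (compose_so3): [-0.5796 0.2322 -0.7812; -0.2037 -0.9694 -0.1369; -0.7891 0.0798 0.6091]

rotation (quat) = (0.1226, 0.4418, 0.0161, -0.8885)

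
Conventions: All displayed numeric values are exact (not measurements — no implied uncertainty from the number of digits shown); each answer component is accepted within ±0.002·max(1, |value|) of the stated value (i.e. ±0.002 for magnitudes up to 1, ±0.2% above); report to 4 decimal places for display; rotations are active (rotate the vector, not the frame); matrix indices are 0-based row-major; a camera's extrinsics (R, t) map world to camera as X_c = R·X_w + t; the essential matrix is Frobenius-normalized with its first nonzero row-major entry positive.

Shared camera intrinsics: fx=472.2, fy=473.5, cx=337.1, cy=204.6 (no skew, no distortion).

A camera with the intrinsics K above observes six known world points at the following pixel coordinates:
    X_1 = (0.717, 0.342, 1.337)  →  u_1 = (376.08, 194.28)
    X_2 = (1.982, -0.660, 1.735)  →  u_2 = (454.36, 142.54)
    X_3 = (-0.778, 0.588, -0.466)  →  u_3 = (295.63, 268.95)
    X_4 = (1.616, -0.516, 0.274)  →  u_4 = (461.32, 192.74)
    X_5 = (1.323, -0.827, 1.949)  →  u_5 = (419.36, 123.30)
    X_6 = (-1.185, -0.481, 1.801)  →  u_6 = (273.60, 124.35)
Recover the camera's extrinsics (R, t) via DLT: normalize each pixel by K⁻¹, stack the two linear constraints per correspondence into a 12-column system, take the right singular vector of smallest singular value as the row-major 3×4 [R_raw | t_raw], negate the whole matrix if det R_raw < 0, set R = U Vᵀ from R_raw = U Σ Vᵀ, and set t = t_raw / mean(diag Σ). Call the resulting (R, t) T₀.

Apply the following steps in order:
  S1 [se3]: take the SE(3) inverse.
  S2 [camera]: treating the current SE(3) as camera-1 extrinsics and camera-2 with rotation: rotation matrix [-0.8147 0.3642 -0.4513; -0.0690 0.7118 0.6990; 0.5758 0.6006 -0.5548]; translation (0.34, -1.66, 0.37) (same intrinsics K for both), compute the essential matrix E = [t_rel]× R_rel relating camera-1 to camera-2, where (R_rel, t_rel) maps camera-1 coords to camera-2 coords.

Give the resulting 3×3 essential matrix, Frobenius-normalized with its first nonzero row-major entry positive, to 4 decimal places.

matrix = [0.2815 0.4314 -0.3040; 0.5399 -0.0707 -0.1345; 0.3043 -0.4652 0.1366]

source (pnp_recover): camera pose = R=[0.9672 -0.2165 -0.1330; 0.1037 0.8143 -0.5711; 0.2319 0.5385 0.8101], t=(0.2398, 0.2299, 6.8173)
after S1 (invert_se3): R=[0.9672 0.1037 0.2319; -0.2165 0.8143 0.5385; -0.1330 -0.5711 0.8101], t=(-1.8370, -3.8066, -5.3592)
after S2 (essential): [0.2815 0.4314 -0.3040; 0.5399 -0.0707 -0.1345; 0.3043 -0.4652 0.1366]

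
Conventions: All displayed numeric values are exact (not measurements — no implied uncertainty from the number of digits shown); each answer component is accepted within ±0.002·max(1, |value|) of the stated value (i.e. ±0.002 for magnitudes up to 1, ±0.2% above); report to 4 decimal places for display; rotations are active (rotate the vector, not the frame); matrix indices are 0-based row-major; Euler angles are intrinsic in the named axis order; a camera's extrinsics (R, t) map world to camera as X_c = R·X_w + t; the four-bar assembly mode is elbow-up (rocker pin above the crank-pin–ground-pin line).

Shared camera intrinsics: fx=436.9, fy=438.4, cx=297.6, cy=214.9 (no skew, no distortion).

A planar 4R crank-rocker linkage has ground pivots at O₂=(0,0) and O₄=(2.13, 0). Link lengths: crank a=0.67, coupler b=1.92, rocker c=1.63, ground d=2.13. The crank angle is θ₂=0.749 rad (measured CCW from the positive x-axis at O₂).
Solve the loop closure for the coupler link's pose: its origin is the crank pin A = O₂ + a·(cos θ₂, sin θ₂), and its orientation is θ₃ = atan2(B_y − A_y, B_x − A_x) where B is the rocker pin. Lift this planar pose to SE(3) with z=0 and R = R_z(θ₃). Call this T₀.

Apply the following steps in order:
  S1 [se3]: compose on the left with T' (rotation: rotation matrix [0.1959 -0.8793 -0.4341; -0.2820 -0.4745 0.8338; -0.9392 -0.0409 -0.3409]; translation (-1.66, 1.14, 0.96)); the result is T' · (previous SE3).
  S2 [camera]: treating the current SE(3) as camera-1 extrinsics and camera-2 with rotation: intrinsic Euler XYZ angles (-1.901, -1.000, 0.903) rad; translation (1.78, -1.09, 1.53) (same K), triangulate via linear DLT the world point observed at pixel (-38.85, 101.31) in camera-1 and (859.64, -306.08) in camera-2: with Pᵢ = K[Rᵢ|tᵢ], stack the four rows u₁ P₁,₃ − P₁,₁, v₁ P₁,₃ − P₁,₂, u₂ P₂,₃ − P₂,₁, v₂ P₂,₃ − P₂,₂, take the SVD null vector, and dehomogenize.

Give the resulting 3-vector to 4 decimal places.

source (fourbar_fk): coupler pose = R=[0.7930 -0.6092 0.0000; 0.6092 0.7930 0.0000; 0.0000 0.0000 1.0000], t=(0.4907, 0.4562, 0.0000)
after S1 (compose_se3): R=[-0.3803 -0.8166 -0.4341; -0.5127 -0.2045 0.8339; -0.7697 0.5397 -0.3409], t=(-1.9650, 0.7851, 0.4805)
after S2 (triangulate): (-0.6134, 0.5636, -1.7572)

result = (-0.6134, 0.5636, -1.7572)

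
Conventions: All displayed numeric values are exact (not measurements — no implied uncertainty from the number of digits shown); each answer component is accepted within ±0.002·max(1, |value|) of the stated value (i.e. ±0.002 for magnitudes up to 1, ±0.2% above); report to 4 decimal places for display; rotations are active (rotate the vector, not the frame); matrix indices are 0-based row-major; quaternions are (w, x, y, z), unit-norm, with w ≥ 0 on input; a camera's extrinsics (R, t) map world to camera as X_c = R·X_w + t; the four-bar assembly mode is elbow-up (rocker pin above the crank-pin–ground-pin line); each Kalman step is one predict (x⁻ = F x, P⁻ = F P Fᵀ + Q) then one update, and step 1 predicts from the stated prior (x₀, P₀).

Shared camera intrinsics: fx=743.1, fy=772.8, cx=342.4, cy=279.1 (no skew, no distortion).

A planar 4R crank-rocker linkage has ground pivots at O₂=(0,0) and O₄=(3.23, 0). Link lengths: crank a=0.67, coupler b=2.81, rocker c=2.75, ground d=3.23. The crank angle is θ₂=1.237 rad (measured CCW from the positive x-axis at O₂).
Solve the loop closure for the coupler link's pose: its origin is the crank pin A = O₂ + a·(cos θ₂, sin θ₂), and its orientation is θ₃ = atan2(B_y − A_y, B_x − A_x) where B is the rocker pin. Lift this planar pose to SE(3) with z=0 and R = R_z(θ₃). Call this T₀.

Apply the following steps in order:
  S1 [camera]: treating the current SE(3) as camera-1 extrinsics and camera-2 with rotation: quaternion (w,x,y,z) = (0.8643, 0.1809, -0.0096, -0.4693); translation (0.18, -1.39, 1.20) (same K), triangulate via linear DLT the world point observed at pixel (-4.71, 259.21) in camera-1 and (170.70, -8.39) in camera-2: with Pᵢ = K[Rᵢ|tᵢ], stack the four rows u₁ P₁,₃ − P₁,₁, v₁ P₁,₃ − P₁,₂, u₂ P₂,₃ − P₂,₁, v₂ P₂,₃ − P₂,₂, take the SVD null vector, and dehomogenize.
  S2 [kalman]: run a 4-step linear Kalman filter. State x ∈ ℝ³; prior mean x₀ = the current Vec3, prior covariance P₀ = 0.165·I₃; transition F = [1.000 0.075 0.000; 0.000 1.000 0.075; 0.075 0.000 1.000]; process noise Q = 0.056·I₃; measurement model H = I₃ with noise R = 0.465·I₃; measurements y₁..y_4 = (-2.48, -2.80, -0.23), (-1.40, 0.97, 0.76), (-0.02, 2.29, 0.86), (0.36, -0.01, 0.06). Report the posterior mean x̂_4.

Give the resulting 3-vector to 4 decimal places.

source (fourbar_fk): coupler pose = R=[0.7241 -0.6897 0.0000; 0.6897 0.7241 0.0000; 0.0000 0.0000 1.0000], t=(0.2195, 0.6330, 0.0000)
after S1 (triangulate): (-0.9992, 0.0372, 1.1339)
after S2 (kf_track): (-0.5954, 0.4567, 0.4549)

result = (-0.5954, 0.4567, 0.4549)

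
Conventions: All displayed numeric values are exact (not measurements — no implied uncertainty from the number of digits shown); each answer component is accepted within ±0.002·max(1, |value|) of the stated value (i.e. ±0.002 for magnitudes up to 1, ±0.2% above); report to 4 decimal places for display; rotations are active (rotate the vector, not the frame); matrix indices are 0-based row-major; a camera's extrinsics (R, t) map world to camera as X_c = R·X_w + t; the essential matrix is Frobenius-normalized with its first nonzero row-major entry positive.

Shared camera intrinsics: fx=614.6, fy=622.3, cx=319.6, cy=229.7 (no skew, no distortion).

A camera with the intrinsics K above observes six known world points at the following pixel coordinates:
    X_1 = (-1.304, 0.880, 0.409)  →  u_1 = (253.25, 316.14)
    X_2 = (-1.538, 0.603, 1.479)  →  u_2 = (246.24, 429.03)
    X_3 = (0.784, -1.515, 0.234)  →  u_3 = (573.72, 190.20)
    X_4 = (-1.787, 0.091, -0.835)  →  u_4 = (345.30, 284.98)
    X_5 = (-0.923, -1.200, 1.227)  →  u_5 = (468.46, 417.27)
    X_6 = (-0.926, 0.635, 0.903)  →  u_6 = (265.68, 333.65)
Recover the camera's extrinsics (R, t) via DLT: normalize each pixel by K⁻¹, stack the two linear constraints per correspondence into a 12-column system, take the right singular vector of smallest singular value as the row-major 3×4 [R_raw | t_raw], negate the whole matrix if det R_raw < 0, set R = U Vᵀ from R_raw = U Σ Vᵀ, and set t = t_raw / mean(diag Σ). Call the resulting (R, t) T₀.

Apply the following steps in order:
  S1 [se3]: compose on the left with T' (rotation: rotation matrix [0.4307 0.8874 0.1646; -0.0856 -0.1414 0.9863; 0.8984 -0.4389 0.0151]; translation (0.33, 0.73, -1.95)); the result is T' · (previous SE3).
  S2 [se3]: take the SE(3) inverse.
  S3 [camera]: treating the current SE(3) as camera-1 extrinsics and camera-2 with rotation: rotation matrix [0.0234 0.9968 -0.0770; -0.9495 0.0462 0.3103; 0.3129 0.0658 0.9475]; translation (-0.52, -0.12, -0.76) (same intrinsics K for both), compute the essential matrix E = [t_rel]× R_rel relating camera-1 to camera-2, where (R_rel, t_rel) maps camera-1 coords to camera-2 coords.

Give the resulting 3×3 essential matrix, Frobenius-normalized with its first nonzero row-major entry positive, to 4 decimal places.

matrix = [0.0928 0.2049 -0.0042; -0.0166 0.5708 0.3809; 0.4405 0.2740 -0.4572]

source (pnp_recover): camera pose = R=[0.1242 -0.9695 -0.2111; -0.7639 -0.2292 0.6032; -0.6333 0.0864 -0.7691], t=(0.4399, -0.1899, 5.5394)
after S1 (compose_se3): R=[-0.7286 -0.6068 0.3178; -0.5272 0.2006 -0.8257; 0.4373 -0.7691 -0.4660], t=(1.2627, 6.1824, -1.3879)
after S2 (invert_se3): R=[-0.7286 -0.5272 0.4373; -0.6068 0.2006 -0.7691; 0.3178 -0.8257 -0.4660], t=(4.7862, -1.5415, 4.0569)
after S3 (essential): [0.0928 0.2049 -0.0042; -0.0166 0.5708 0.3809; 0.4405 0.2740 -0.4572]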